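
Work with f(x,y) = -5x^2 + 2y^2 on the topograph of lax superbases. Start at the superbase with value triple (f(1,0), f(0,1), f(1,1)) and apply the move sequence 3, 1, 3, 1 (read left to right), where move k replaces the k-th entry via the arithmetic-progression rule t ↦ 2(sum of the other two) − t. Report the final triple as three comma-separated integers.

start (-5,2,-3) = (f(1,0),f(0,1),f(1,1))
replace slot 3: 2·((-5)+2) − (-3) = -3 → (-5,2,-3)
replace slot 1: 2·(2+(-3)) − (-5) = 3 → (3,2,-3)
replace slot 3: 2·(3+2) − (-3) = 13 → (3,2,13)
replace slot 1: 2·(2+13) − 3 = 27 → (27,2,13)

27,2,13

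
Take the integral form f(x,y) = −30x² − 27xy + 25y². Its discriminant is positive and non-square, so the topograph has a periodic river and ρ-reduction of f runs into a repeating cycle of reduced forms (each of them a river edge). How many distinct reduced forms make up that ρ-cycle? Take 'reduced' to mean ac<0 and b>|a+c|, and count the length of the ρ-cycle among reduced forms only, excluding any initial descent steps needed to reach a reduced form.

D = 3729, ⌊√D⌋ = 61
descent: ρ → (25,27,-30)  [lands on river]
river: ρ → (-30,33,22)
river: ρ → (22,55,-8)
river: ρ → (-8,57,15)
river: ρ → (15,33,-44)
river: ρ → (-44,55,4)
river: ρ → (4,57,-30)
river: ρ → (-30,3,31)
river: ρ → (31,59,-2)
river: ρ → (-2,61,1)
river: ρ → (1,61,-2)
river: ρ → (-2,59,31)
river: ρ → (31,3,-30)
river: ρ → (-30,57,4)
river: ρ → (4,55,-44)
river: ρ → (-44,33,15)
river: ρ → (15,57,-8)
river: ρ → (-8,55,22)
river: ρ → (22,33,-30)
river: ρ → (-30,27,25)
river: ρ → (25,23,-32)
river: ρ → (-32,41,16)
river: ρ → (16,55,-11)
river: ρ → (-11,55,16)
river: ρ → (16,41,-32)
river: ρ → (-32,23,25)
ρ-cycle length = 26 (tail of 1 descent step not counted)

26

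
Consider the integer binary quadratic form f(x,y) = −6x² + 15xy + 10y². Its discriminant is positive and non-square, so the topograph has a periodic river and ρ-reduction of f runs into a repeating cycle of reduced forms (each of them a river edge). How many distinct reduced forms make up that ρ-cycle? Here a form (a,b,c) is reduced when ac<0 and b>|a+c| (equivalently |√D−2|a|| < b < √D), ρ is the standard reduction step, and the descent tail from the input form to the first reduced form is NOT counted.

D = 465, ⌊√D⌋ = 21
river: ρ → (10,5,-11)
river: ρ → (-11,17,4)
river: ρ → (4,15,-15)
river: ρ → (-15,15,4)
river: ρ → (4,17,-11)
river: ρ → (-11,5,10)
river: ρ → (10,15,-6)
river: ρ → (-6,21,1)
river: ρ → (1,21,-6)
river: ρ → (-6,15,10)
ρ-cycle length = 10 (tail of 0 descent steps not counted)

10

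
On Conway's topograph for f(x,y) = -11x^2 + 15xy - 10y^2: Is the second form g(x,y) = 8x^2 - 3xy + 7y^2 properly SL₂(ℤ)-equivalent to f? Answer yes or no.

D₁ = -215, D₂ = -215
f is negative-definite; reduce −f:
−f: translate: b→7 (≡-15 mod 22), so (11,-15,10)→(11,7,6)
−f: flip: (11,7,6)→(6,-7,11)
−f: translate: b→5 (≡-7 mod 12), so (6,-7,11)→(6,5,10)
−f: reduced (well bottom): (6,5,10) with a≤c, −a<b≤a
flip sign back: reduced form of f is (-6,-5,-10)
g: flip: (8,-3,7)→(7,3,8)
g: reduced (well bottom): (7,3,8) with a≤c, −a<b≤a
reduced forms (-6, -5, -10) vs (7, 3, 8) ⇒ inequivalent

no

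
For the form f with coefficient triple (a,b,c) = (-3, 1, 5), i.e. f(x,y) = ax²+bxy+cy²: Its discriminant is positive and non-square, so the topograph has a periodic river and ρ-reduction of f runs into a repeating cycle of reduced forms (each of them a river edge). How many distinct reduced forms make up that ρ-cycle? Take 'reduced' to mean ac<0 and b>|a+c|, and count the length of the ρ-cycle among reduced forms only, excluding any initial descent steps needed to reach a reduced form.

D = 61, ⌊√D⌋ = 7
descent: ρ → (5,-1,-3)
descent: ρ → (-3,7,1)  [lands on river]
river: ρ → (1,7,-3)
river: ρ → (-3,5,3)
river: ρ → (3,7,-1)
river: ρ → (-1,7,3)
river: ρ → (3,5,-3)
ρ-cycle length = 6 (tail of 2 descent steps not counted)

6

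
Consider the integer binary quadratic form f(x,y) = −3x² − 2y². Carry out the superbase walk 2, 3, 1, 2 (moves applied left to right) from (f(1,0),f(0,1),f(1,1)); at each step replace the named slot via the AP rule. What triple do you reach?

start (-3,-2,-5) = (f(1,0),f(0,1),f(1,1))
replace slot 2: 2·((-3)+(-5)) − (-2) = -14 → (-3,-14,-5)
replace slot 3: 2·((-3)+(-14)) − (-5) = -29 → (-3,-14,-29)
replace slot 1: 2·((-14)+(-29)) − (-3) = -83 → (-83,-14,-29)
replace slot 2: 2·((-83)+(-29)) − (-14) = -210 → (-83,-210,-29)

-83,-210,-29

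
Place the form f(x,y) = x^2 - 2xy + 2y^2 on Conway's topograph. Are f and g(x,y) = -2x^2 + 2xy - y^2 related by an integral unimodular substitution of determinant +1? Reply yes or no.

D₁ = -4, D₂ = -4
f: translate: b→0 (≡-2 mod 2), so (1,-2,2)→(1,0,1)
f: reduced (well bottom): (1,0,1) with a≤c, −a<b≤a
g is negative-definite; reduce −g:
−g: translate: b→2 (≡-2 mod 4), so (2,-2,1)→(2,2,1)
−g: flip: (2,2,1)→(1,-2,2)
−g: translate: b→0 (≡-2 mod 2), so (1,-2,2)→(1,0,1)
−g: reduced (well bottom): (1,0,1) with a≤c, −a<b≤a
flip sign back: reduced form of g is (-1,0,-1)
reduced forms (1, 0, 1) vs (-1, 0, -1) ⇒ inequivalent

no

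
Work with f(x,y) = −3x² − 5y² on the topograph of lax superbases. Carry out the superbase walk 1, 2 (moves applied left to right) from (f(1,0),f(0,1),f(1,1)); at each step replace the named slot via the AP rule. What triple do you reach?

start (-3,-5,-8) = (f(1,0),f(0,1),f(1,1))
replace slot 1: 2·((-5)+(-8)) − (-3) = -23 → (-23,-5,-8)
replace slot 2: 2·((-23)+(-8)) − (-5) = -57 → (-23,-57,-8)

-23,-57,-8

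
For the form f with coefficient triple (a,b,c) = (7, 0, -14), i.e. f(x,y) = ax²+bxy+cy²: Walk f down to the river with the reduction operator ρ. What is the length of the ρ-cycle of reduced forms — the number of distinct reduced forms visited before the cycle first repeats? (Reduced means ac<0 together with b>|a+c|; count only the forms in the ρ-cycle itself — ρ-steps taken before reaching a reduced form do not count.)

D = 392, ⌊√D⌋ = 19
descent: ρ → (-14,0,7)
descent: ρ → (7,14,-7)  [lands on river]
river: ρ → (-7,14,7)
ρ-cycle length = 2 (tail of 2 descent steps not counted)

2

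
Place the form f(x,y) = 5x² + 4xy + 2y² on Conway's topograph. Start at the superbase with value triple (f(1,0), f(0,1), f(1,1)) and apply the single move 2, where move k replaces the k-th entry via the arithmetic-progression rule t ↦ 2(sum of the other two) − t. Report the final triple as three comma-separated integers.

start (5,2,11) = (f(1,0),f(0,1),f(1,1))
replace slot 2: 2·(5+11) − 2 = 30 → (5,30,11)

5,30,11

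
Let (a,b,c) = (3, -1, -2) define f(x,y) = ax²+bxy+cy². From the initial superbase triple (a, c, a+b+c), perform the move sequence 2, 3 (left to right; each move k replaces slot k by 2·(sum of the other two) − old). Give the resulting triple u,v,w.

start (3,-2,0) = (f(1,0),f(0,1),f(1,1))
replace slot 2: 2·(3+0) − (-2) = 8 → (3,8,0)
replace slot 3: 2·(3+8) − 0 = 22 → (3,8,22)

3,8,22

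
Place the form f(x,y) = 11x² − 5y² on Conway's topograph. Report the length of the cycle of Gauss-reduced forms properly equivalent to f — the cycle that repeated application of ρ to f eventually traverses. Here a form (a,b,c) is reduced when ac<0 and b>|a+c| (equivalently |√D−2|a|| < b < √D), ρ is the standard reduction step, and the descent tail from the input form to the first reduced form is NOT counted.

D = 220, ⌊√D⌋ = 14
descent: ρ → (-5,10,6)  [lands on river]
river: ρ → (6,14,-1)
river: ρ → (-1,14,6)
river: ρ → (6,10,-5)
ρ-cycle length = 4 (tail of 1 descent step not counted)

4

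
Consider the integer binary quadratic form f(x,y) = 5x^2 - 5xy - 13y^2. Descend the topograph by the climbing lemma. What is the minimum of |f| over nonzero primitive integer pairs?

descent: ρ → (-13,5,5)
descent: ρ → (5,15,-3)  [lands on river]
river: ρ → (-3,15,5)
closes: descent 2, river 2
min |a| on river = 3

3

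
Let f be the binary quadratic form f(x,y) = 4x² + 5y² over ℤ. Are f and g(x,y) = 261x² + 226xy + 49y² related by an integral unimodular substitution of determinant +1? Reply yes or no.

D₁ = -80, D₂ = -80
f: reduced (well bottom): (4,0,5) with a≤c, −a<b≤a
g: flip: (261,226,49)→(49,-226,261)
g: translate: b→-30 (≡-226 mod 98), so (49,-226,261)→(49,-30,5)
g: flip: (49,-30,5)→(5,30,49)
g: translate: b→0 (≡30 mod 10), so (5,30,49)→(5,0,4)
g: flip: (5,0,4)→(4,0,5)
g: reduced (well bottom): (4,0,5) with a≤c, −a<b≤a
reduced forms (4, 0, 5) vs (4, 0, 5) ⇒ equivalent

yes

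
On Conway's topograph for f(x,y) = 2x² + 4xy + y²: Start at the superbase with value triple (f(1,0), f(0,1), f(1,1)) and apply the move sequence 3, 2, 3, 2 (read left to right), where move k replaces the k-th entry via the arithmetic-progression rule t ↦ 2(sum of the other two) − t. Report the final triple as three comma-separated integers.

start (2,1,7) = (f(1,0),f(0,1),f(1,1))
replace slot 3: 2·(2+1) − 7 = -1 → (2,1,-1)
replace slot 2: 2·(2+(-1)) − 1 = 1 → (2,1,-1)
replace slot 3: 2·(2+1) − (-1) = 7 → (2,1,7)
replace slot 2: 2·(2+7) − 1 = 17 → (2,17,7)

2,17,7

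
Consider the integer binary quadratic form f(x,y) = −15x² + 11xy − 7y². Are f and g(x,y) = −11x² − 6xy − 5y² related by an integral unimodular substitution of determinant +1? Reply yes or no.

D₁ = -299, D₂ = -184
discriminants differ ⇒ not SL₂(ℤ)-equivalent

no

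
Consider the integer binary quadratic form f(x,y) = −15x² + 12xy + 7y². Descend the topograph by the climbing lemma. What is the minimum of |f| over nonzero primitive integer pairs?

river: ρ → (7,16,-11)
river: ρ → (-11,6,12)
river: ρ → (12,18,-5)
river: ρ → (-5,22,4)
river: ρ → (4,18,-15)
river: ρ → (-15,12,7)
closes: descent 0, river 6
min |a| on river = 4

4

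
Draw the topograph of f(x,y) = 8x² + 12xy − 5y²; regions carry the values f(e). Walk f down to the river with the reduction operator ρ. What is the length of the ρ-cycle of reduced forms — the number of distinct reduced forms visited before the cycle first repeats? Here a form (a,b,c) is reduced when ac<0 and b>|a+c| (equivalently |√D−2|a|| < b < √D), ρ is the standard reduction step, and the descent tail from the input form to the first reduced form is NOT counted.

D = 304, ⌊√D⌋ = 17
river: ρ → (-5,8,12)
river: ρ → (12,16,-1)
river: ρ → (-1,16,12)
river: ρ → (12,8,-5)
river: ρ → (-5,12,8)
river: ρ → (8,4,-9)
river: ρ → (-9,14,3)
river: ρ → (3,16,-4)
river: ρ → (-4,16,3)
river: ρ → (3,14,-9)
river: ρ → (-9,4,8)
river: ρ → (8,12,-5)
ρ-cycle length = 12 (tail of 0 descent steps not counted)

12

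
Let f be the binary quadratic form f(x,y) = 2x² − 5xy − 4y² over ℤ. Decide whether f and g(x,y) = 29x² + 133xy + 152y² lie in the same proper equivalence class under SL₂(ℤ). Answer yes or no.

D₁ = 57, D₂ = 57
river cycle of f (length 6): (-4, 5, 2), (2, 7, -1), (-1, 7, 2), (2, 5, -4), (-4, 3, 3), (3, 3, -4)
river cycle of g (length 6): (2, 7, -1), (-1, 7, 2), (2, 5, -4), (-4, 3, 3), (3, 3, -4), (-4, 5, 2)
cycles coincide ⇒ equivalent

yes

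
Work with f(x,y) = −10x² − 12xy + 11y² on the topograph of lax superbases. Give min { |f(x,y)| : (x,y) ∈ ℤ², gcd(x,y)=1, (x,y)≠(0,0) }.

descent: ρ → (11,12,-10)  [lands on river]
river: ρ → (-10,8,13)
river: ρ → (13,18,-5)
river: ρ → (-5,22,5)
river: ρ → (5,18,-13)
river: ρ → (-13,8,10)
river: ρ → (10,12,-11)
river: ρ → (-11,10,11)
closes: descent 1, river 8
min |a| on river = 5

5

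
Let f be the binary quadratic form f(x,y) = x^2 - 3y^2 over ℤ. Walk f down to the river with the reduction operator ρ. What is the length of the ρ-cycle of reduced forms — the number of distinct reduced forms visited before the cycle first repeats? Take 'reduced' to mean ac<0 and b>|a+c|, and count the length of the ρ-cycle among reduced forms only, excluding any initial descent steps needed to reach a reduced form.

D = 12, ⌊√D⌋ = 3
descent: ρ → (-3,0,1)
descent: ρ → (1,2,-2)  [lands on river]
river: ρ → (-2,2,1)
ρ-cycle length = 2 (tail of 2 descent steps not counted)

2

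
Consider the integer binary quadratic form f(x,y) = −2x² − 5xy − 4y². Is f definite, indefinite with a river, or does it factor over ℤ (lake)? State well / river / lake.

D = b²−4ac = (-5)² − 4·(-2)·(-4) = -7
D < 0 ⇒ definite ⇒ every region one sign ⇒ single well

well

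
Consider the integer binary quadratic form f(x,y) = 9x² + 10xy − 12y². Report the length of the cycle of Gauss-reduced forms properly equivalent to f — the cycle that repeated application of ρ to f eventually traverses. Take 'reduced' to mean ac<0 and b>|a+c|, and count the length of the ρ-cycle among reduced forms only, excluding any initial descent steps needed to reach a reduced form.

D = 532, ⌊√D⌋ = 23
river: ρ → (-12,14,7)
river: ρ → (7,14,-12)
river: ρ → (-12,10,9)
river: ρ → (9,8,-13)
river: ρ → (-13,18,4)
river: ρ → (4,22,-3)
river: ρ → (-3,20,11)
river: ρ → (11,2,-12)
river: ρ → (-12,22,1)
river: ρ → (1,22,-12)
river: ρ → (-12,2,11)
river: ρ → (11,20,-3)
river: ρ → (-3,22,4)
river: ρ → (4,18,-13)
river: ρ → (-13,8,9)
river: ρ → (9,10,-12)
ρ-cycle length = 16 (tail of 0 descent steps not counted)

16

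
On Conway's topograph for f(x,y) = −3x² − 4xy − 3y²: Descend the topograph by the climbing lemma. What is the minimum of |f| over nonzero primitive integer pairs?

translate: b→-2 (≡4 mod 6), so (3,4,3)→(3,-2,2)
flip: (3,-2,2)→(2,2,3)
reduced (well bottom): (2,2,3) with a≤c, −a<b≤a
well minimum |f| = |-2| = 2 (negative-definite)

2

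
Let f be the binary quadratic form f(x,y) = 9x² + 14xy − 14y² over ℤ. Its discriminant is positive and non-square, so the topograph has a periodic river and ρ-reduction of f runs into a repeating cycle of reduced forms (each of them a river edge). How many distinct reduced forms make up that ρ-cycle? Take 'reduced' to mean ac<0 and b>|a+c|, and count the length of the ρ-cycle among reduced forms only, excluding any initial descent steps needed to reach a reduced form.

D = 700, ⌊√D⌋ = 26
river: ρ → (-14,14,9)
river: ρ → (9,22,-6)
river: ρ → (-6,26,1)
river: ρ → (1,26,-6)
river: ρ → (-6,22,9)
river: ρ → (9,14,-14)
ρ-cycle length = 6 (tail of 0 descent steps not counted)

6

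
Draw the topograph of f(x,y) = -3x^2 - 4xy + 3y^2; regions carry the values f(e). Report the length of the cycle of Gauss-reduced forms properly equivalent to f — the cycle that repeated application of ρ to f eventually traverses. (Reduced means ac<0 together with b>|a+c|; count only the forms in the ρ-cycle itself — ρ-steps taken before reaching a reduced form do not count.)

D = 52, ⌊√D⌋ = 7
descent: ρ → (3,4,-3)  [lands on river]
river: ρ → (-3,2,4)
river: ρ → (4,6,-1)
river: ρ → (-1,6,4)
river: ρ → (4,2,-3)
river: ρ → (-3,4,3)
river: ρ → (3,2,-4)
river: ρ → (-4,6,1)
river: ρ → (1,6,-4)
river: ρ → (-4,2,3)
ρ-cycle length = 10 (tail of 1 descent step not counted)

10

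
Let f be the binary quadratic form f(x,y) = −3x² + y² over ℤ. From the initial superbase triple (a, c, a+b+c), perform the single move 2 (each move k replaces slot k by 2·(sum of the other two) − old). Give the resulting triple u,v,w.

start (-3,1,-2) = (f(1,0),f(0,1),f(1,1))
replace slot 2: 2·((-3)+(-2)) − 1 = -11 → (-3,-11,-2)

-3,-11,-2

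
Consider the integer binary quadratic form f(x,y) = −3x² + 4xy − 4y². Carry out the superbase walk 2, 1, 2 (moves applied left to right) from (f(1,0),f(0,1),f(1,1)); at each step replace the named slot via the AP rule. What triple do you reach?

start (-3,-4,-3) = (f(1,0),f(0,1),f(1,1))
replace slot 2: 2·((-3)+(-3)) − (-4) = -8 → (-3,-8,-3)
replace slot 1: 2·((-8)+(-3)) − (-3) = -19 → (-19,-8,-3)
replace slot 2: 2·((-19)+(-3)) − (-8) = -36 → (-19,-36,-3)

-19,-36,-3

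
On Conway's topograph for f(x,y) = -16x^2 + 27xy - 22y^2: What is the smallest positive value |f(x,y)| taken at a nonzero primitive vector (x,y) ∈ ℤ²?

translate: b→5 (≡-27 mod 32), so (16,-27,22)→(16,5,11)
flip: (16,5,11)→(11,-5,16)
reduced (well bottom): (11,-5,16) with a≤c, −a<b≤a
well minimum |f| = |-11| = 11 (negative-definite)

11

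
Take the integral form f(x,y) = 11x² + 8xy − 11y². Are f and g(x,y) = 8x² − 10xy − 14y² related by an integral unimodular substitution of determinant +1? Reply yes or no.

D₁ = 548, D₂ = 548
river cycle of f (length 18): (-11, 14, 8), (8, 18, -7), (-7, 10, 16), (16, 22, -1), (-1, 22, 16), (16, 10, -7), (-7, 18, 8), (8, 14, -11), (-11, 8, 11), (11, 14, -8), … (8 more)
river cycle of g (length 14): (-14, 10, 8), (8, 22, -2), (-2, 22, 8), (8, 10, -14), (-14, 18, 4), (4, 22, -4), (-4, 18, 14), (14, 10, -8), (-8, 22, 2), (2, 22, -8), … (4 more)
cycles differ ⇒ inequivalent

no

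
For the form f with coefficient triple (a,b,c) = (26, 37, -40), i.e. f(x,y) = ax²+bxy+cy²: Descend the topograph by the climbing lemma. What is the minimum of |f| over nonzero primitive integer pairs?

river: ρ → (-40,43,23)
river: ρ → (23,49,-34)
river: ρ → (-34,19,38)
river: ρ → (38,57,-15)
river: ρ → (-15,63,26)
river: ρ → (26,41,-37)
river: ρ → (-37,33,30)
river: ρ → (30,27,-40)
river: ρ → (-40,53,17)
river: ρ → (17,49,-46)
river: ρ → (-46,43,20)
river: ρ → (20,37,-52)
river: ρ → (-52,67,5)
river: ρ → (5,73,-10)
river: ρ → (-10,67,26)
river: ρ → (26,37,-40)
closes: descent 0, river 16
min |a| on river = 5

5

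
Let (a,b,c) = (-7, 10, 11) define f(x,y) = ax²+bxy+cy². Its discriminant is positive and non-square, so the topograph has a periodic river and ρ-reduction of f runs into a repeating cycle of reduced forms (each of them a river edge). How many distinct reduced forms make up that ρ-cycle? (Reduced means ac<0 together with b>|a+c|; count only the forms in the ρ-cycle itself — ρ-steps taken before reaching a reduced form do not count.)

D = 408, ⌊√D⌋ = 20
river: ρ → (11,12,-6)
river: ρ → (-6,12,11)
river: ρ → (11,10,-7)
river: ρ → (-7,18,3)
river: ρ → (3,18,-7)
river: ρ → (-7,10,11)
ρ-cycle length = 6 (tail of 0 descent steps not counted)

6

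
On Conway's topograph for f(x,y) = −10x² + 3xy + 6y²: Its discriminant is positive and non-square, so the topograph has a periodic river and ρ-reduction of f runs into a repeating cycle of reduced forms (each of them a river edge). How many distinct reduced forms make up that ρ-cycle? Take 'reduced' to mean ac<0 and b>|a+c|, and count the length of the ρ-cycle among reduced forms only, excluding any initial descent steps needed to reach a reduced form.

D = 249, ⌊√D⌋ = 15
descent: ρ → (6,9,-7)  [lands on river]
river: ρ → (-7,5,8)
river: ρ → (8,11,-4)
river: ρ → (-4,13,5)
river: ρ → (5,7,-10)
river: ρ → (-10,13,2)
river: ρ → (2,15,-3)
river: ρ → (-3,15,2)
river: ρ → (2,13,-10)
river: ρ → (-10,7,5)
river: ρ → (5,13,-4)
river: ρ → (-4,11,8)
river: ρ → (8,5,-7)
river: ρ → (-7,9,6)
river: ρ → (6,15,-1)
river: ρ → (-1,15,6)
ρ-cycle length = 16 (tail of 1 descent step not counted)

16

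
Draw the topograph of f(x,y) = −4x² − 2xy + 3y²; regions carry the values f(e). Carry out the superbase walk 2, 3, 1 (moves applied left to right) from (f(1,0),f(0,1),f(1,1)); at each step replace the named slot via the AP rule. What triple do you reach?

start (-4,3,-3) = (f(1,0),f(0,1),f(1,1))
replace slot 2: 2·((-4)+(-3)) − 3 = -17 → (-4,-17,-3)
replace slot 3: 2·((-4)+(-17)) − (-3) = -39 → (-4,-17,-39)
replace slot 1: 2·((-17)+(-39)) − (-4) = -108 → (-108,-17,-39)

-108,-17,-39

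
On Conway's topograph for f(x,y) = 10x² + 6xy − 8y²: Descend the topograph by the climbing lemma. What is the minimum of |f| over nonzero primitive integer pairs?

river: ρ → (-8,10,8)
river: ρ → (8,6,-10)
river: ρ → (-10,14,4)
river: ρ → (4,18,-2)
river: ρ → (-2,18,4)
river: ρ → (4,14,-10)
river: ρ → (-10,6,8)
river: ρ → (8,10,-8)
river: ρ → (-8,6,10)
river: ρ → (10,14,-4)
river: ρ → (-4,18,2)
river: ρ → (2,18,-4)
river: ρ → (-4,14,10)
river: ρ → (10,6,-8)
closes: descent 0, river 14
min |a| on river = 2

2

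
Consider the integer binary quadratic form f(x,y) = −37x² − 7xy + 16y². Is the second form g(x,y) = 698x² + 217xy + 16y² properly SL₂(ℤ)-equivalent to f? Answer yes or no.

D₁ = 2417, D₂ = 2417
river cycle of f (length 62): (16, 39, -14), (-14, 45, 7), (7, 39, -32), (-32, 25, 14), (14, 31, -26), (-26, 21, 19), (19, 17, -28), (-28, 39, 8), (8, 41, -23), (-23, 5, 26), … (52 more)
river cycle of g (length 62): (16, 39, -14), (-14, 45, 7), (7, 39, -32), (-32, 25, 14), (14, 31, -26), (-26, 21, 19), (19, 17, -28), (-28, 39, 8), (8, 41, -23), (-23, 5, 26), … (52 more)
cycles coincide ⇒ equivalent

yes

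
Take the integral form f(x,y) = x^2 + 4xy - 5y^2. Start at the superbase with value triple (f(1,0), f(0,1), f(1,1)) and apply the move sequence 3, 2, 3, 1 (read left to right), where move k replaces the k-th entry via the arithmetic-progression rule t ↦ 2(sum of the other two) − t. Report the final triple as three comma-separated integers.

start (1,-5,0) = (f(1,0),f(0,1),f(1,1))
replace slot 3: 2·(1+(-5)) − 0 = -8 → (1,-5,-8)
replace slot 2: 2·(1+(-8)) − (-5) = -9 → (1,-9,-8)
replace slot 3: 2·(1+(-9)) − (-8) = -8 → (1,-9,-8)
replace slot 1: 2·((-9)+(-8)) − 1 = -35 → (-35,-9,-8)

-35,-9,-8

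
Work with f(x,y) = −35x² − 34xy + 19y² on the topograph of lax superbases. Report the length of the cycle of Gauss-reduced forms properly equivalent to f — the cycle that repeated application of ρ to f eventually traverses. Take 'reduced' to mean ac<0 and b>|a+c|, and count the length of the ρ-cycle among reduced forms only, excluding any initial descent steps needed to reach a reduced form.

D = 3816, ⌊√D⌋ = 61
descent: ρ → (19,34,-35)  [lands on river]
river: ρ → (-35,36,18)
river: ρ → (18,36,-35)
river: ρ → (-35,34,19)
river: ρ → (19,42,-27)
river: ρ → (-27,12,34)
river: ρ → (34,56,-5)
river: ρ → (-5,54,45)
river: ρ → (45,36,-14)
river: ρ → (-14,48,27)
river: ρ → (27,60,-2)
river: ρ → (-2,60,27)
river: ρ → (27,48,-14)
river: ρ → (-14,36,45)
river: ρ → (45,54,-5)
river: ρ → (-5,56,34)
river: ρ → (34,12,-27)
river: ρ → (-27,42,19)
ρ-cycle length = 18 (tail of 1 descent step not counted)

18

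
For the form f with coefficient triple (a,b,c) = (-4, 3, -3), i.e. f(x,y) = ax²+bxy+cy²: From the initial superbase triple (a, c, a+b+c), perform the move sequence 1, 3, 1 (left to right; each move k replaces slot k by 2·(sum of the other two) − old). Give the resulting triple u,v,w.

start (-4,-3,-4) = (f(1,0),f(0,1),f(1,1))
replace slot 1: 2·((-3)+(-4)) − (-4) = -10 → (-10,-3,-4)
replace slot 3: 2·((-10)+(-3)) − (-4) = -22 → (-10,-3,-22)
replace slot 1: 2·((-3)+(-22)) − (-10) = -40 → (-40,-3,-22)

-40,-3,-22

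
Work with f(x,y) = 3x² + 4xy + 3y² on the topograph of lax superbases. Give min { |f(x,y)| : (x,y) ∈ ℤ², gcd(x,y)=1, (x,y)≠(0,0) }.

translate: b→-2 (≡4 mod 6), so (3,4,3)→(3,-2,2)
flip: (3,-2,2)→(2,2,3)
reduced (well bottom): (2,2,3) with a≤c, −a<b≤a
well minimum = a = 2

2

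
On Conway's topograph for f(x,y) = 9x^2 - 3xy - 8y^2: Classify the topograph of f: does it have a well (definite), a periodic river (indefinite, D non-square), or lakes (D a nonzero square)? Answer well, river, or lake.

D = b²−4ac = (-3)² − 4·9·(-8) = 297
D > 0 non-square ⇒ indefinite ⇒ periodic river

river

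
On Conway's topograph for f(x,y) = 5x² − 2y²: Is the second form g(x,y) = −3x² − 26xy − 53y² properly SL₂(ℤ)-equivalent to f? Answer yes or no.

D₁ = 40, D₂ = 40
river cycle of f (length 6): (-2, 4, 3), (3, 2, -3), (-3, 4, 2), (2, 4, -3), (-3, 2, 3), (3, 4, -2)
river cycle of g (length 6): (-3, 4, 2), (2, 4, -3), (-3, 2, 3), (3, 4, -2), (-2, 4, 3), (3, 2, -3)
cycles coincide ⇒ equivalent

yes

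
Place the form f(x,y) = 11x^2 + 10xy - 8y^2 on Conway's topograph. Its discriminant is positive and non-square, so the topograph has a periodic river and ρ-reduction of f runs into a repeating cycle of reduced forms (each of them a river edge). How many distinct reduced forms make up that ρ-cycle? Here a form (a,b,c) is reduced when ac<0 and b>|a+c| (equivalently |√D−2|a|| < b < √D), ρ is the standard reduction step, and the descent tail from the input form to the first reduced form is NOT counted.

D = 452, ⌊√D⌋ = 21
river: ρ → (-8,6,13)
river: ρ → (13,20,-1)
river: ρ → (-1,20,13)
river: ρ → (13,6,-8)
river: ρ → (-8,10,11)
river: ρ → (11,12,-7)
river: ρ → (-7,16,7)
river: ρ → (7,12,-11)
river: ρ → (-11,10,8)
river: ρ → (8,6,-13)
river: ρ → (-13,20,1)
river: ρ → (1,20,-13)
river: ρ → (-13,6,8)
river: ρ → (8,10,-11)
river: ρ → (-11,12,7)
river: ρ → (7,16,-7)
river: ρ → (-7,12,11)
river: ρ → (11,10,-8)
ρ-cycle length = 18 (tail of 0 descent steps not counted)

18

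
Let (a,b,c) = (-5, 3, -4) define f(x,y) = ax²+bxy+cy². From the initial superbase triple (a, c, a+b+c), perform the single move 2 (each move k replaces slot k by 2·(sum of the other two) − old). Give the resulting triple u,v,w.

start (-5,-4,-6) = (f(1,0),f(0,1),f(1,1))
replace slot 2: 2·((-5)+(-6)) − (-4) = -18 → (-5,-18,-6)

-5,-18,-6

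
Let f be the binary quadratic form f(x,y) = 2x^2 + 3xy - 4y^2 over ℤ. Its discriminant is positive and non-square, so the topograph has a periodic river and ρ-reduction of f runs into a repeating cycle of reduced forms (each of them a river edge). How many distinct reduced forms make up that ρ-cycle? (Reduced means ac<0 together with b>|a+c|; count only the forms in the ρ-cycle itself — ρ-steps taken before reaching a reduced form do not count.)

D = 41, ⌊√D⌋ = 6
river: ρ → (-4,5,1)
river: ρ → (1,5,-4)
river: ρ → (-4,3,2)
river: ρ → (2,5,-2)
river: ρ → (-2,3,4)
river: ρ → (4,5,-1)
river: ρ → (-1,5,4)
river: ρ → (4,3,-2)
river: ρ → (-2,5,2)
river: ρ → (2,3,-4)
ρ-cycle length = 10 (tail of 0 descent steps not counted)

10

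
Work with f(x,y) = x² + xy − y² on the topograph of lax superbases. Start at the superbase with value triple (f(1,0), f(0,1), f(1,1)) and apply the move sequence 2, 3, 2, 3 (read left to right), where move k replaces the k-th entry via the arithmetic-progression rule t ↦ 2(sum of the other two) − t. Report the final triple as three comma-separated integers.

start (1,-1,1) = (f(1,0),f(0,1),f(1,1))
replace slot 2: 2·(1+1) − (-1) = 5 → (1,5,1)
replace slot 3: 2·(1+5) − 1 = 11 → (1,5,11)
replace slot 2: 2·(1+11) − 5 = 19 → (1,19,11)
replace slot 3: 2·(1+19) − 11 = 29 → (1,19,29)

1,19,29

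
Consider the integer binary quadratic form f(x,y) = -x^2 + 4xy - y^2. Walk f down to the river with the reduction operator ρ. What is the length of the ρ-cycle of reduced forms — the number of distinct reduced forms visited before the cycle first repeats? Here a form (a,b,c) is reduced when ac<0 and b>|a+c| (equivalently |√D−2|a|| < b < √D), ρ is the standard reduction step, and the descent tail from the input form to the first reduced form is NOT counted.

D = 12, ⌊√D⌋ = 3
descent: ρ → (-1,2,2)  [lands on river]
river: ρ → (2,2,-1)
ρ-cycle length = 2 (tail of 1 descent step not counted)

2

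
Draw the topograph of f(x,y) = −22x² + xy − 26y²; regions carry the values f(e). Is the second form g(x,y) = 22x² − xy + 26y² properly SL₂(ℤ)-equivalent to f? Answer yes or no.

D₁ = -2287, D₂ = -2287
f is negative-definite; reduce −f:
−f: reduced (well bottom): (22,-1,26) with a≤c, −a<b≤a
flip sign back: reduced form of f is (-22,1,-26)
g: reduced (well bottom): (22,-1,26) with a≤c, −a<b≤a
reduced forms (-22, 1, -26) vs (22, -1, 26) ⇒ inequivalent

no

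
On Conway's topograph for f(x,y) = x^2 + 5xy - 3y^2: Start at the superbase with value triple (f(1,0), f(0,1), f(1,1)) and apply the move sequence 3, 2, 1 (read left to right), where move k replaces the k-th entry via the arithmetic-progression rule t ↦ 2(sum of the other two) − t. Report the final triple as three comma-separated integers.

start (1,-3,3) = (f(1,0),f(0,1),f(1,1))
replace slot 3: 2·(1+(-3)) − 3 = -7 → (1,-3,-7)
replace slot 2: 2·(1+(-7)) − (-3) = -9 → (1,-9,-7)
replace slot 1: 2·((-9)+(-7)) − 1 = -33 → (-33,-9,-7)

-33,-9,-7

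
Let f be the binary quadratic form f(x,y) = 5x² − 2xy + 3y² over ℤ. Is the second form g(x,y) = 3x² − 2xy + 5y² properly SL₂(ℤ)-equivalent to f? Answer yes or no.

D₁ = -56, D₂ = -56
f: flip: (5,-2,3)→(3,2,5)
f: reduced (well bottom): (3,2,5) with a≤c, −a<b≤a
g: reduced (well bottom): (3,-2,5) with a≤c, −a<b≤a
reduced forms (3, 2, 5) vs (3, -2, 5) ⇒ inequivalent

no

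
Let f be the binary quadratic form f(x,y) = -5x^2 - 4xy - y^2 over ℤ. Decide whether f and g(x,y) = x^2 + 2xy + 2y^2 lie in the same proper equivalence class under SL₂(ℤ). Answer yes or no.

D₁ = -4, D₂ = -4
f is negative-definite; reduce −f:
−f: flip: (5,4,1)→(1,-4,5)
−f: translate: b→0 (≡-4 mod 2), so (1,-4,5)→(1,0,1)
−f: reduced (well bottom): (1,0,1) with a≤c, −a<b≤a
flip sign back: reduced form of f is (-1,0,-1)
g: translate: b→0 (≡2 mod 2), so (1,2,2)→(1,0,1)
g: reduced (well bottom): (1,0,1) with a≤c, −a<b≤a
reduced forms (-1, 0, -1) vs (1, 0, 1) ⇒ inequivalent

no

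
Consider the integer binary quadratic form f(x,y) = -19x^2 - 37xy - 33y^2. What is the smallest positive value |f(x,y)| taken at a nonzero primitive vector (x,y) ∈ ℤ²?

translate: b→-1 (≡37 mod 38), so (19,37,33)→(19,-1,15)
flip: (19,-1,15)→(15,1,19)
reduced (well bottom): (15,1,19) with a≤c, −a<b≤a
well minimum |f| = |-15| = 15 (negative-definite)

15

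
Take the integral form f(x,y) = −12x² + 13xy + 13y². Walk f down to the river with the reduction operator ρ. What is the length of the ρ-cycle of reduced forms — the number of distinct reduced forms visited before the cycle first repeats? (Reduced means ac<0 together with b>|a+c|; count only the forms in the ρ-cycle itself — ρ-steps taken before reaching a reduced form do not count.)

D = 793, ⌊√D⌋ = 28
river: ρ → (13,13,-12)
river: ρ → (-12,11,14)
river: ρ → (14,17,-9)
river: ρ → (-9,19,12)
river: ρ → (12,5,-16)
river: ρ → (-16,27,1)
river: ρ → (1,27,-16)
river: ρ → (-16,5,12)
river: ρ → (12,19,-9)
river: ρ → (-9,17,14)
river: ρ → (14,11,-12)
river: ρ → (-12,13,13)
ρ-cycle length = 12 (tail of 0 descent steps not counted)

12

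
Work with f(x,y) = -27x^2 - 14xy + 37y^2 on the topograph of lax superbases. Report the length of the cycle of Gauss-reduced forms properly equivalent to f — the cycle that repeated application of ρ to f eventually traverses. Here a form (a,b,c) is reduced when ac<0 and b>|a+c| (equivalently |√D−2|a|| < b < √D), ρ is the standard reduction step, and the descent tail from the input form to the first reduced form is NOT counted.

D = 4192, ⌊√D⌋ = 64
descent: ρ → (37,14,-27)  [lands on river]
river: ρ → (-27,40,24)
river: ρ → (24,56,-11)
river: ρ → (-11,54,29)
river: ρ → (29,62,-3)
river: ρ → (-3,64,8)
river: ρ → (8,64,-3)
river: ρ → (-3,62,29)
river: ρ → (29,54,-11)
river: ρ → (-11,56,24)
river: ρ → (24,40,-27)
river: ρ → (-27,14,37)
river: ρ → (37,60,-4)
river: ρ → (-4,60,37)
ρ-cycle length = 14 (tail of 1 descent step not counted)

14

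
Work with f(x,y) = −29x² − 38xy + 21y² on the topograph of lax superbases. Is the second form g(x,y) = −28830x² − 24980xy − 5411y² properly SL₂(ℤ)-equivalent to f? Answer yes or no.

D₁ = 3880, D₂ = 3880
river cycle of f (length 30): (21, 38, -29), (-29, 20, 30), (30, 40, -19), (-19, 36, 34), (34, 32, -21), (-21, 52, 14), (14, 60, -5), (-5, 60, 14), (14, 52, -21), (-21, 32, 34), … (20 more)
river cycle of g (length 30): (-29, 20, 30), (30, 40, -19), (-19, 36, 34), (34, 32, -21), (-21, 52, 14), (14, 60, -5), (-5, 60, 14), (14, 52, -21), (-21, 32, 34), (34, 36, -19), … (20 more)
cycles coincide ⇒ equivalent

yes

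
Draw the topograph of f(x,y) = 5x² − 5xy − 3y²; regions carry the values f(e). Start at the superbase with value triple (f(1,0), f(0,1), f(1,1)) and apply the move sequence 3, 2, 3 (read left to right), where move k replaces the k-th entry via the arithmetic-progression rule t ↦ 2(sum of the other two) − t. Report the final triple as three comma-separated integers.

start (5,-3,-3) = (f(1,0),f(0,1),f(1,1))
replace slot 3: 2·(5+(-3)) − (-3) = 7 → (5,-3,7)
replace slot 2: 2·(5+7) − (-3) = 27 → (5,27,7)
replace slot 3: 2·(5+27) − 7 = 57 → (5,27,57)

5,27,57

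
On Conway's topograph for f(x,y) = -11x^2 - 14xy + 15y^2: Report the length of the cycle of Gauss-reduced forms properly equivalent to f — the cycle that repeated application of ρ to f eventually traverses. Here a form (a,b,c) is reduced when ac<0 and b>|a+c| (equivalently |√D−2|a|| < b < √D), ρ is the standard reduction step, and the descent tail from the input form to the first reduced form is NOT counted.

D = 856, ⌊√D⌋ = 29
descent: ρ → (15,14,-11)  [lands on river]
river: ρ → (-11,8,18)
river: ρ → (18,28,-1)
river: ρ → (-1,28,18)
river: ρ → (18,8,-11)
river: ρ → (-11,14,15)
river: ρ → (15,16,-10)
river: ρ → (-10,24,7)
river: ρ → (7,18,-19)
river: ρ → (-19,20,6)
river: ρ → (6,28,-3)
river: ρ → (-3,26,15)
river: ρ → (15,4,-14)
river: ρ → (-14,24,5)
river: ρ → (5,26,-9)
river: ρ → (-9,28,2)
river: ρ → (2,28,-9)
river: ρ → (-9,26,5)
river: ρ → (5,24,-14)
river: ρ → (-14,4,15)
river: ρ → (15,26,-3)
river: ρ → (-3,28,6)
river: ρ → (6,20,-19)
river: ρ → (-19,18,7)
river: ρ → (7,24,-10)
river: ρ → (-10,16,15)
ρ-cycle length = 26 (tail of 1 descent step not counted)

26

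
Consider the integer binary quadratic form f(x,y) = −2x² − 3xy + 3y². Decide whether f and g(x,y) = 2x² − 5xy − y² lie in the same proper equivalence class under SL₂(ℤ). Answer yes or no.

D₁ = 33, D₂ = 33
river cycle of f (length 4): (3, 3, -2), (-2, 5, 1), (1, 5, -2), (-2, 3, 3)
river cycle of g (length 4): (-1, 5, 2), (2, 3, -3), (-3, 3, 2), (2, 5, -1)
cycles differ ⇒ inequivalent

no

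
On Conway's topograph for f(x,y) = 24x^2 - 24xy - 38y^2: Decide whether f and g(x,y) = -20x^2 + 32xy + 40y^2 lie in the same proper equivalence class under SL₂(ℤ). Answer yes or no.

D₁ = 4224, D₂ = 4224
river cycle of f (length 6): (-38, 24, 24), (24, 24, -38), (-38, 52, 10), (10, 48, -48), (-48, 48, 10), (10, 52, -38)
river cycle of g (length 6): (40, 48, -12), (-12, 48, 40), (40, 32, -20), (-20, 48, 24), (24, 48, -20), (-20, 32, 40)
cycles differ ⇒ inequivalent

no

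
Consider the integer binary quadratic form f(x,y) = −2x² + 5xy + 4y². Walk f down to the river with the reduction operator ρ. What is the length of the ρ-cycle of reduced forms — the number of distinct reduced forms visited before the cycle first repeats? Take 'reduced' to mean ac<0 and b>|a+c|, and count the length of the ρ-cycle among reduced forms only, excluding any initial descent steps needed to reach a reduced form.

D = 57, ⌊√D⌋ = 7
river: ρ → (4,3,-3)
river: ρ → (-3,3,4)
river: ρ → (4,5,-2)
river: ρ → (-2,7,1)
river: ρ → (1,7,-2)
river: ρ → (-2,5,4)
ρ-cycle length = 6 (tail of 0 descent steps not counted)

6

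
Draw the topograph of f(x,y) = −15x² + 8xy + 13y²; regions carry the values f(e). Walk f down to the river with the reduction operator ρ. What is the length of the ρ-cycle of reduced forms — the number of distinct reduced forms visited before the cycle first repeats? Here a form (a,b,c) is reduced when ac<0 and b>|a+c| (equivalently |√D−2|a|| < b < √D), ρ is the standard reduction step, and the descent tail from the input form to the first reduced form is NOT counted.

D = 844, ⌊√D⌋ = 29
river: ρ → (13,18,-10)
river: ρ → (-10,22,9)
river: ρ → (9,14,-18)
river: ρ → (-18,22,5)
river: ρ → (5,28,-3)
river: ρ → (-3,26,14)
river: ρ → (14,2,-15)
river: ρ → (-15,28,1)
river: ρ → (1,28,-15)
river: ρ → (-15,2,14)
river: ρ → (14,26,-3)
river: ρ → (-3,28,5)
river: ρ → (5,22,-18)
river: ρ → (-18,14,9)
river: ρ → (9,22,-10)
river: ρ → (-10,18,13)
river: ρ → (13,8,-15)
river: ρ → (-15,22,6)
river: ρ → (6,26,-7)
river: ρ → (-7,16,21)
river: ρ → (21,26,-2)
river: ρ → (-2,26,21)
river: ρ → (21,16,-7)
river: ρ → (-7,26,6)
river: ρ → (6,22,-15)
river: ρ → (-15,8,13)
ρ-cycle length = 26 (tail of 0 descent steps not counted)

26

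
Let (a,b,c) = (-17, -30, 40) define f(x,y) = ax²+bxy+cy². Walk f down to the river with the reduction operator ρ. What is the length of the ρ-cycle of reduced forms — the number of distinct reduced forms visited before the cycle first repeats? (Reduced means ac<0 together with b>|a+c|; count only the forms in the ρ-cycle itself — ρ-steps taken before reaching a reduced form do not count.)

D = 3620, ⌊√D⌋ = 60
descent: ρ → (40,30,-17)  [lands on river]
river: ρ → (-17,38,32)
river: ρ → (32,26,-23)
river: ρ → (-23,20,35)
river: ρ → (35,50,-8)
river: ρ → (-8,46,47)
river: ρ → (47,48,-7)
river: ρ → (-7,50,40)
ρ-cycle length = 8 (tail of 1 descent step not counted)

8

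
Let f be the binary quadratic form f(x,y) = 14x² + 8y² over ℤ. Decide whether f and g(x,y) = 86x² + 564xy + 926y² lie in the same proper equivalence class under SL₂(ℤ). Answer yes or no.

D₁ = -448, D₂ = -448
f: flip: (14,0,8)→(8,0,14)
f: reduced (well bottom): (8,0,14) with a≤c, −a<b≤a
g: translate: b→48 (≡564 mod 172), so (86,564,926)→(86,48,8)
g: flip: (86,48,8)→(8,-48,86)
g: translate: b→0 (≡-48 mod 16), so (8,-48,86)→(8,0,14)
g: reduced (well bottom): (8,0,14) with a≤c, −a<b≤a
reduced forms (8, 0, 14) vs (8, 0, 14) ⇒ equivalent

yes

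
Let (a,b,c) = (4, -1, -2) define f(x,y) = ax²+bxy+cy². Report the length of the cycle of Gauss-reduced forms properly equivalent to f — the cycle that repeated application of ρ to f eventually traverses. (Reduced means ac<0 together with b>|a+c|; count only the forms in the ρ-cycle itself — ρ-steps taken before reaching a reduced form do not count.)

D = 33, ⌊√D⌋ = 5
descent: ρ → (-2,5,1)  [lands on river]
river: ρ → (1,5,-2)
river: ρ → (-2,3,3)
river: ρ → (3,3,-2)
ρ-cycle length = 4 (tail of 1 descent step not counted)

4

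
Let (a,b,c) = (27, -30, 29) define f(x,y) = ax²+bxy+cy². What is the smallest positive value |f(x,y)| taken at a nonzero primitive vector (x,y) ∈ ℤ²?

translate: b→24 (≡-30 mod 54), so (27,-30,29)→(27,24,26)
flip: (27,24,26)→(26,-24,27)
reduced (well bottom): (26,-24,27) with a≤c, −a<b≤a
well minimum = a = 26

26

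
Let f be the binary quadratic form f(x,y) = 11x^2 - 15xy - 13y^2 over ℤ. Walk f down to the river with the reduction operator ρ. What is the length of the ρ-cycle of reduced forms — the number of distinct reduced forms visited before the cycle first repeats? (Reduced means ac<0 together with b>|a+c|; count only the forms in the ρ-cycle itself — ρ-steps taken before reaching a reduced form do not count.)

D = 797, ⌊√D⌋ = 28
descent: ρ → (-13,15,11)  [lands on river]
river: ρ → (11,7,-17)
river: ρ → (-17,27,1)
river: ρ → (1,27,-17)
river: ρ → (-17,7,11)
river: ρ → (11,15,-13)
river: ρ → (-13,11,13)
river: ρ → (13,15,-11)
river: ρ → (-11,7,17)
river: ρ → (17,27,-1)
river: ρ → (-1,27,17)
river: ρ → (17,7,-11)
river: ρ → (-11,15,13)
river: ρ → (13,11,-13)
ρ-cycle length = 14 (tail of 1 descent step not counted)

14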